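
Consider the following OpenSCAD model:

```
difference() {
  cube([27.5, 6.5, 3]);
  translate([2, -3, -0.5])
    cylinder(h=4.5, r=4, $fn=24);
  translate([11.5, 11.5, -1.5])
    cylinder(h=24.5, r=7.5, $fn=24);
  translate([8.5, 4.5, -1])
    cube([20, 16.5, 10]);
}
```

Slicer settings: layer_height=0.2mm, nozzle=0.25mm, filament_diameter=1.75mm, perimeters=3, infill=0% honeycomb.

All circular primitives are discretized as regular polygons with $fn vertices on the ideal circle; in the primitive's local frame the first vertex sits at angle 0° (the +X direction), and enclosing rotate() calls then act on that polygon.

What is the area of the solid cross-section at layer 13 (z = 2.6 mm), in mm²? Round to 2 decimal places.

133.14 mm²

At z = 2.6 mm: the 27.5×6.5 cube contributes its full rectangle (area 178.75 mm²); the cylinder at (2, -3): section is a regular 24-gon, circumradius r=4 (area = (24/2)·4.000²·sin(360°/24) = 49.69 mm²); the r=7.5 cylinder at (11.5, 11.5) contributes a regular 24-gon of circumradius 7.5 (area = (24/2)·7.500²·sin(360°/24) = 174.70 mm²); the cube at (8.5, 4.5) is present — its section is the full 20×16.5 rectangle (area 330.00 mm²); After the difference (first − rest): starting from the 27.5×6.5 cube (178.75 mm²), the r=4 cylinder at (2, -3) partially overlaps it — only the 3.35 mm² overlap (of its 49.69 mm²) is removed, clipping the outline; the r=7.5 cylinder at (11.5, 11.5) partially overlaps it — only the 18.84 mm² overlap (of its 174.70 mm²) is removed, clipping the outline; the 20×16.5 cube at (8.5, 4.5) partially overlaps it — only the 23.42 mm² overlap (of its 330.00 mm²) is removed, clipping the outline — area = 133.14 mm². Overall, the cross-section is a single solid region. Net area = 133.14 mm².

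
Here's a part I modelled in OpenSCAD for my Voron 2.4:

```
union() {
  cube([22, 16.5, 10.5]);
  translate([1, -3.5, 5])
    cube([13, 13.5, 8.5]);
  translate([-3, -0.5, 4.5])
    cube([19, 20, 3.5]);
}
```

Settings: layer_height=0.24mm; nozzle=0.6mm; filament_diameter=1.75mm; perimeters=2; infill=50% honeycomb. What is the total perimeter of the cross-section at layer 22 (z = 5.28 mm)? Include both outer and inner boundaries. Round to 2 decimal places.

96.00 mm

At z = 5.28 mm: the cube (footprint 22×16.5) is included at this height (perimeter 77.00 mm); the cube at (1, -3.5) is present — its section is the full 13×13.5 rectangle (perimeter 53.00 mm); the cube at (-3, -0.5) is present — its section is the full 19×20 rectangle (perimeter 78.00 mm); Merging all regions: the regions partially overlap (shared area 400.50 mm²), so the edge portions inside another operand are dropped and the merged outline is re-measured after clipping — boundary = 96.00 mm. Overall, the cross-section is a single solid region. Total boundary length (outer) = 96.00 mm.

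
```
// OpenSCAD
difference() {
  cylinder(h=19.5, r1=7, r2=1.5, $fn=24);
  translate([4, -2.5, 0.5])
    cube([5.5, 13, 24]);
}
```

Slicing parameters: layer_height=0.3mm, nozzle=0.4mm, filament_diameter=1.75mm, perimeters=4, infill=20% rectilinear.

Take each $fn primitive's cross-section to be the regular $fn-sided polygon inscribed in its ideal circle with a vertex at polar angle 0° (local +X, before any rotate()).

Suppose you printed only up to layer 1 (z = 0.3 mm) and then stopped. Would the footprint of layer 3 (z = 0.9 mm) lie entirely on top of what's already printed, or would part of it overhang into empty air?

Compare the two slices. At z = 0.3: the cone contributes a regular 24-gon of circumradius 6.915 (interpolated between r1=7 and r2=1.5 at t=0.015) (area = (24/2)·6.915²·sin(360°/24) = 148.53 mm²); the cube at (4, -2.5) is absent (z outside [0.5, 24.5]); After the difference (first − rest): none of the subtracted shapes is present at this height, so the cone is unchanged — area = 148.53 mm². At z = 0.9: the cone (r1=7→r2=1.5) has section circumradius 6.746 here — a regular 24-gon (area = (24/2)·6.746²·sin(360°/24) = 141.35 mm²); the 5.5×13 cube at (4, -2.5) contributes its full rectangle (area 71.50 mm²); Taking the first minus the rest: starting from the cone (141.35 mm²), the 5.5×13 cube at (4, -2.5) partially overlaps it — only the 16.57 mm² overlap (of its 71.50 mm²) is removed, clipping the outline — area = 124.78 mm². Checking containment: the cross-section at z = 0.9 is a subset of the cross-section at z = 0.3.

entirely on top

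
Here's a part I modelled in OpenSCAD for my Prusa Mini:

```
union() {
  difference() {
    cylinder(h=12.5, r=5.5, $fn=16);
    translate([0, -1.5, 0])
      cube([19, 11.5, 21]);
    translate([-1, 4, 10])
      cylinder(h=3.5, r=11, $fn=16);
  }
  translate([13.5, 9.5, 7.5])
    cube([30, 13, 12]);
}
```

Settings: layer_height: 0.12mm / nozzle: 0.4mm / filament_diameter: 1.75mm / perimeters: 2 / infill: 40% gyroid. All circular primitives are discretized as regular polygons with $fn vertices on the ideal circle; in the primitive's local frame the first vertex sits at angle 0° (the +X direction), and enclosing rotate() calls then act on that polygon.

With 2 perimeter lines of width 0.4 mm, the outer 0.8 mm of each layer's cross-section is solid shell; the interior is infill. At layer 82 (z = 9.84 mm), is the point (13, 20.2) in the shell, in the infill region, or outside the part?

At z = 9.84 mm: the cylinder: section is a regular 16-gon, circumradius r=5.5; the cube at (0, -1.5) (footprint 19×11.5) is included at this height; the cylinder at (-1, 4) does not reach this height (z outside [10, 13.5]); Taking the first minus the rest: starting from the r=5.5 cylinder, the 19×11.5 cube at (0, -1.5) partially overlaps it — only the 31.18 mm² overlap (of its 218.50 mm²) is removed, clipping the outline — 1 connected region; the cube at (13.5, 9.5) (footprint 30×13) is included at this height; Merging all regions: the 2 present regions are separate (no shared area or edge), so areas and boundary lengths simply add and each stays a separate island — 2 connected regions. Overall, the cross-section has 2 separate islands. The nearest boundary edge runs (13.50, 9.50)→(13.50, 22.50); distance from the point to it = 0.50 mm. The point is not inside any of the regions above, so it lies outside the cross-section (0.50 mm from the nearest boundary).

outside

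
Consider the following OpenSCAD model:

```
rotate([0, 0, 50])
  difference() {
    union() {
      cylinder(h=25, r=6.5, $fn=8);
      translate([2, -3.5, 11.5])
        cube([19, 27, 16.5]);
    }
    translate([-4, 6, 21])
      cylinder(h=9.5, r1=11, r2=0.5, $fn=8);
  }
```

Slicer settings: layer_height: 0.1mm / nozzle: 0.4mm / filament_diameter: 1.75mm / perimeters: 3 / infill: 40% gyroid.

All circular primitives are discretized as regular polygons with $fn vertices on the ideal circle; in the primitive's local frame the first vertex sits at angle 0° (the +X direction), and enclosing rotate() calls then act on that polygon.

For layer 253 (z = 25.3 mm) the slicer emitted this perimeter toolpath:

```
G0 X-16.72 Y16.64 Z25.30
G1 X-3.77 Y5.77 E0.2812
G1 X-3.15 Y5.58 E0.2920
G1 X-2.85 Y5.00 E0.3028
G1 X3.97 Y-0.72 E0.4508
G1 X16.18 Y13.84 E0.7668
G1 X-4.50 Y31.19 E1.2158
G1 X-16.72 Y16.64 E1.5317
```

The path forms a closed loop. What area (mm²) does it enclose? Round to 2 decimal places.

Apply the shoelace formula to the sequence of (X, Y) vertices; enclosed area = 512.95 mm².

512.95 mm²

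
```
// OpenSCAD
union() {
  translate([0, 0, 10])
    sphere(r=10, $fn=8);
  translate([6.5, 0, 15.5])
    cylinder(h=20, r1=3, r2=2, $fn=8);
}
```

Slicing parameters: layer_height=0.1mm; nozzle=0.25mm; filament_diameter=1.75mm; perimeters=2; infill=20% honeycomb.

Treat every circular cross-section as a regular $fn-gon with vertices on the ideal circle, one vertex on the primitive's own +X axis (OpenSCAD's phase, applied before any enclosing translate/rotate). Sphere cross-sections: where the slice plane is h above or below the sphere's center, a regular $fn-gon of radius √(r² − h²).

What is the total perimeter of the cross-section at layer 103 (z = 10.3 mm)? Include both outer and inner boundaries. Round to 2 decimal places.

At z = 10.3 mm: the r=10 sphere slices to a regular 8-gon of circumradius 9.995 (√(r²−h²) with h=0.3 from center) (perimeter = 2·8·9.995·sin(180°/8) = 61.20 mm); the cone at (6.5, 0) is absent (z outside [15.5, 35.5]); Taking the union: only the r=10 sphere is present, so the union is just that shape — boundary = 61.20 mm. Overall, the cross-section is a single solid region. Total boundary length (outer) = 61.20 mm.

61.20 mm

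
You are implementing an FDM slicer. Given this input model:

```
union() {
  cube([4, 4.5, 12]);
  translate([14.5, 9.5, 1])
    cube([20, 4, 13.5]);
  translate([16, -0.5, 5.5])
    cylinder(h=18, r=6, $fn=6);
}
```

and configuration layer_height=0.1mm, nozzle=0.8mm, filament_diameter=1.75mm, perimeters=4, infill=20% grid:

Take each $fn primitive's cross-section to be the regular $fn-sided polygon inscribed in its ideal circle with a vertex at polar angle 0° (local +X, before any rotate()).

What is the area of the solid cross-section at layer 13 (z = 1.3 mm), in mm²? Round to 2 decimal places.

At z = 1.3 mm: the 4×4.5 cube contributes its full rectangle (area 18.00 mm²); the 20×4 cube at (14.5, 9.5) contributes its full rectangle (area 80.00 mm²); the cylinder at (16, -0.5) does not reach this height (z outside [5.5, 23.5]); Combining (union): the 2 present regions are separate (no shared area or edge), so areas and boundary lengths simply add and each stays a separate island — area = 98.00 mm². Overall, the cross-section has 2 separate islands. Net area = 98.00 mm².

98.00 mm²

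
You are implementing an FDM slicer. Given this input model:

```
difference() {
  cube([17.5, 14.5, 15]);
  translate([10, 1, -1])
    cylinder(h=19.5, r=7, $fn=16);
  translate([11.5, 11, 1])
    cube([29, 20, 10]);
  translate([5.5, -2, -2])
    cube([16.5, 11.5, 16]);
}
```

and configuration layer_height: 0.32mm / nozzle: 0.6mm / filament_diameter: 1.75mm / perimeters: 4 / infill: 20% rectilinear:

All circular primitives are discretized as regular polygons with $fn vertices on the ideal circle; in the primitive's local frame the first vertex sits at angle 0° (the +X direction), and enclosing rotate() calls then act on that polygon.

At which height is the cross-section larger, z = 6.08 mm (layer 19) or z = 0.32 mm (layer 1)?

Layer 19 (z = 6.08): the 17.5×14.5 cube contributes its full rectangle (area 253.75 mm²); the r=7 cylinder at (10, 1) gives a regular 16-gon of circumradius 7 (constant along its height) (area = (16/2)·7.000²·sin(360°/16) = 150.01 mm²); the 29×20 cube at (11.5, 11) contributes its full rectangle (area 580.00 mm²); the 16.5×11.5 cube at (5.5, -2) contributes its full rectangle (area 189.75 mm²); After the difference (first − rest): starting from the 17.5×14.5 cube (253.75 mm²), the r=7 cylinder at (10, 1) partially overlaps it — only the 88.81 mm² overlap (of its 150.01 mm²) is removed, clipping the outline; the 29×20 cube at (11.5, 11) partially overlaps it — only the 21.00 mm² overlap (of its 580.00 mm²) is removed, clipping the outline; the 16.5×11.5 cube at (5.5, -2) partially overlaps it — only the 36.39 mm² overlap (of its 189.75 mm²) is removed, clipping the outline — area = 107.55 mm². So its area = 107.55 mm². Layer 1 (z = 0.32): the cube is present — its section is the full 17.5×14.5 rectangle (area 253.75 mm²); the cylinder at (10, 1): section is a regular 16-gon, circumradius r=7 (area = (16/2)·7.000²·sin(360°/16) = 150.01 mm²); the cube at (11.5, 11) is absent (z outside [1, 11]); the cube at (5.5, -2) (footprint 16.5×11.5) is included at this height (area 189.75 mm²); After the difference (first − rest): starting from the 17.5×14.5 cube (253.75 mm²), the r=7 cylinder at (10, 1) partially overlaps it — only the 88.81 mm² overlap (of its 150.01 mm²) is removed, clipping the outline; the 16.5×11.5 cube at (5.5, -2) partially overlaps it — only the 36.39 mm² overlap (of its 189.75 mm²) is removed, clipping the outline — area = 128.55 mm². So its area = 128.55 mm². Layer 1 is larger (128.55 vs 107.55 mm²).

layer 1 (z = 0.32 mm)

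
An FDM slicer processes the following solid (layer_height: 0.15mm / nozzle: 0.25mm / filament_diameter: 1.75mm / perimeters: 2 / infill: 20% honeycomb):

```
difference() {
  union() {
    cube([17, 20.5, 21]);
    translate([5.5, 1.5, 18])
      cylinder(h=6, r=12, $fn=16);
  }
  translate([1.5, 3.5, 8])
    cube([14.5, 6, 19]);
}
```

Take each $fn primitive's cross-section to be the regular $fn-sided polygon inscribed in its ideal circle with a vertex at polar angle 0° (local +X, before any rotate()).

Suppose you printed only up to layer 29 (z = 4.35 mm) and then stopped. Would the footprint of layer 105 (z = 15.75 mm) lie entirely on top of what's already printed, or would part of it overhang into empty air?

entirely on top

Compare the two slices. At z = 4.35: the 17×20.5 cube contributes its full rectangle (area 348.50 mm²); the cylinder at (5.5, 1.5) is not intersected at this z (z outside [18, 24]); Merging all regions: only the 17×20.5 cube is present, so the union is just that shape — area = 348.50 mm²; the cube at (1.5, 3.5) is not intersected at this z (z outside [8, 27]); Taking the first minus the rest: none of the subtracted shapes is present at this height, so the result so far is unchanged — area = 348.50 mm². At z = 15.75: the 17×20.5 cube contributes its full rectangle (area 348.50 mm²); the cylinder at (5.5, 1.5) is absent (z outside [18, 24]); Taking the union: only the 17×20.5 cube is present, so the union is just that shape — area = 348.50 mm²; the 14.5×6 cube at (1.5, 3.5) contributes its full rectangle (area 87.00 mm²); After the difference (first − rest): starting from that combined region (348.50 mm²), the 14.5×6 cube at (1.5, 3.5) lies wholly inside it (removes its full 87.00 mm² and its 41.00 mm outline becomes a hole wall) — area = 261.50 mm². Checking containment: the cross-section at z = 15.75 is a subset of the cross-section at z = 4.35.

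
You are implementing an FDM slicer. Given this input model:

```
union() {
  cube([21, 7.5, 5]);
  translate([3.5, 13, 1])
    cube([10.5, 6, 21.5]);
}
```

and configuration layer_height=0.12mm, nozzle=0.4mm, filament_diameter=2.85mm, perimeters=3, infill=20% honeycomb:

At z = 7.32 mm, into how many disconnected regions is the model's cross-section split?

At z = 7.32 mm: the cube is absent (z outside [0, 5]); the 10.5×6 cube at (3.5, 13) contributes its full rectangle; Combining (union): only the 10.5×6 cube at (3.5, 13) is present, so the union is just that shape — 1 connected region. The result has 1 disconnected region.

1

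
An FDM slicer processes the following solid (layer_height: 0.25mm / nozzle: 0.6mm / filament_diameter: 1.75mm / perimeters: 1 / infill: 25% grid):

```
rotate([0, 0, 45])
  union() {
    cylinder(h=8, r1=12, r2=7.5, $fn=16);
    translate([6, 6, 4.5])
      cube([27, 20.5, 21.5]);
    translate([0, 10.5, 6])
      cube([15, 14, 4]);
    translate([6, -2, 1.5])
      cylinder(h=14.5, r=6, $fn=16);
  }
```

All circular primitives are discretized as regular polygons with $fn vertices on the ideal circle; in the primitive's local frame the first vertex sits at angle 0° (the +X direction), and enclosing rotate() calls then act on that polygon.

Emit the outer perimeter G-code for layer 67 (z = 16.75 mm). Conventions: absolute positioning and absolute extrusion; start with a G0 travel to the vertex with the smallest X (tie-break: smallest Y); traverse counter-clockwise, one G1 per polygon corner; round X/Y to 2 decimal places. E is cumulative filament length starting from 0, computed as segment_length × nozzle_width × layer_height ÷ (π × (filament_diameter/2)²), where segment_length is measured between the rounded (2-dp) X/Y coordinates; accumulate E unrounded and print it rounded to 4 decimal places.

G0 X-14.50 Y22.98 Z16.75
G1 X0.00 Y8.49 E1.2784
G1 X19.09 Y27.58 E2.9620
G1 X4.60 Y42.07 E4.2399
G1 X-14.50 Y22.98 E5.9240

At z = 16.75 mm: the cone does not reach this height (z outside [0, 8]); the cube at (6, 6) (footprint 27×20.5) is included at this height; the cube at (0, 10.5) is not intersected at this z (z outside [6, 10]); the cylinder at (6, -2) is not intersected at this z (z outside [1.5, 16]); Taking the union: only the 27×20.5 cube at (6, 6) is present, so the union is just that shape — 1 connected region; (rotated 45° about Z; rotation is an isometry so areas/perimeters/island counts are preserved). The outline is a single polygon with 4 vertices. Extrusion per mm of travel: 0.6 × 0.25 / (π × 0.875²) = 0.062363. Accumulating E over each segment gives final E = 5.9240.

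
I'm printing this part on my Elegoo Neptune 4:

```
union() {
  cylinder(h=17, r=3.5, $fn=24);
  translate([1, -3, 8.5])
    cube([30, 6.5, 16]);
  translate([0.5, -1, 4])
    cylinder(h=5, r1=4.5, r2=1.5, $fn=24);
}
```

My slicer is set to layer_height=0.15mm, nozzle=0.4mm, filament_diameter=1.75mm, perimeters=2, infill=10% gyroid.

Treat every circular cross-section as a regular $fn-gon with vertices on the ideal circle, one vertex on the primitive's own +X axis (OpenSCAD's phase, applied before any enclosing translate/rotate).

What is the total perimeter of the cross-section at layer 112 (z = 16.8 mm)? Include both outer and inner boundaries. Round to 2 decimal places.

At z = 16.8 mm: the r=3.5 cylinder gives a regular 24-gon of circumradius 3.5 (constant along its height) (perimeter = 2·24·3.500·sin(180°/24) = 21.93 mm); the cube at (1, -3) (footprint 30×6.5) is included at this height (perimeter 73.00 mm); the cone at (0.5, -1) is absent (z outside [4, 9]); Combining (union): the regions partially overlap (shared area 12.02 mm²), so the edge portions inside another operand are dropped and the merged outline is re-measured after clipping — boundary = 79.73 mm. Overall, the cross-section is a single solid region. Total boundary length (outer) = 79.73 mm.

79.73 mm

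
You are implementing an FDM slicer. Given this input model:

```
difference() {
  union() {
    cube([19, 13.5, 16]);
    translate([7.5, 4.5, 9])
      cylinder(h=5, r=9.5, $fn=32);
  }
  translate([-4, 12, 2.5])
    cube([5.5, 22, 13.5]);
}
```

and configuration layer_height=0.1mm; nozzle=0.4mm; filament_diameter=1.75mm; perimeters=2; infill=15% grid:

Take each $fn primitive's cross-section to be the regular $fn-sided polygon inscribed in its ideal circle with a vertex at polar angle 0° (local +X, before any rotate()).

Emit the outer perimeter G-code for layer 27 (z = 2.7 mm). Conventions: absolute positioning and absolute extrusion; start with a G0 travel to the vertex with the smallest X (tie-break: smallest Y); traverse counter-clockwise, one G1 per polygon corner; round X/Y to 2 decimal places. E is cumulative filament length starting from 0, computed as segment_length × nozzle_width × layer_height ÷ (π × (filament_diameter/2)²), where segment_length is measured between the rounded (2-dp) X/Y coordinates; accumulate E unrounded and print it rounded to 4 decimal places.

At z = 2.7 mm: the cube is present — its section is the full 19×13.5 rectangle; the cylinder at (7.5, 4.5) is not intersected at this z (z outside [9, 14]); Combining (union): only the 19×13.5 cube is present, so the union is just that shape — 1 connected region; the cube at (-4, 12) (footprint 5.5×22) is included at this height; After the difference (first − rest): starting from that combined region, the 5.5×22 cube at (-4, 12) partially overlaps it — only the 2.25 mm² overlap (of its 121.00 mm²) is removed, clipping the outline — 1 connected region. The outline is a single polygon with 6 vertices. Extrusion per mm of travel: 0.4 × 0.1 / (π × 0.875²) = 0.016630. Accumulating E over each segment gives final E = 1.0810.

G0 X0.00 Y0.00 Z2.70
G1 X19.00 Y0.00 E0.3160
G1 X19.00 Y13.50 E0.5405
G1 X1.50 Y13.50 E0.8315
G1 X1.50 Y12.00 E0.8564
G1 X0.00 Y12.00 E0.8814
G1 X0.00 Y0.00 E1.0810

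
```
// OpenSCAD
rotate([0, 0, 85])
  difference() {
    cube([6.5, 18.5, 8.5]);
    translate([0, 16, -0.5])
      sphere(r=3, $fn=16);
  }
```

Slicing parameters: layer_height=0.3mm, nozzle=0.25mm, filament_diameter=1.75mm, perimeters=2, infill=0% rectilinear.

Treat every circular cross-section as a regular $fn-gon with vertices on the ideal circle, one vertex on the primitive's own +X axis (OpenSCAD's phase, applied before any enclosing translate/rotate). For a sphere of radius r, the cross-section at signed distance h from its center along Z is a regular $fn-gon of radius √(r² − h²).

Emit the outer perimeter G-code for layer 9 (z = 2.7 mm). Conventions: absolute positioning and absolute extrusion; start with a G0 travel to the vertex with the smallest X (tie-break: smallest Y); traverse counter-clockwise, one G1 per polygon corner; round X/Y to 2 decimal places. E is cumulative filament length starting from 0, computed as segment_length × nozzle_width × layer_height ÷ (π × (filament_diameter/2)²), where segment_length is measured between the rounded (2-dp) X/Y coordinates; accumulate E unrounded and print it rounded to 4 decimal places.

At z = 2.7 mm: the cube (footprint 6.5×18.5) is included at this height; the sphere at (0, 16) is not intersected at this z (|z−center|=3.200 > r=3); Subtracting the remaining from the first: none of the subtracted shapes is present at this height, so the 6.5×18.5 cube is unchanged — 1 connected region; (rotated 85° about Z; rotation is an isometry so areas/perimeters/island counts are preserved). The outline is a single polygon with 4 vertices. Extrusion per mm of travel: 0.25 × 0.3 / (π × 0.875²) = 0.031181. Accumulating E over each segment gives final E = 1.5594.

G0 X-18.43 Y1.61 Z2.70
G1 X0.00 Y0.00 E0.5769
G1 X0.57 Y6.48 E0.7797
G1 X-17.86 Y8.09 E1.3566
G1 X-18.43 Y1.61 E1.5594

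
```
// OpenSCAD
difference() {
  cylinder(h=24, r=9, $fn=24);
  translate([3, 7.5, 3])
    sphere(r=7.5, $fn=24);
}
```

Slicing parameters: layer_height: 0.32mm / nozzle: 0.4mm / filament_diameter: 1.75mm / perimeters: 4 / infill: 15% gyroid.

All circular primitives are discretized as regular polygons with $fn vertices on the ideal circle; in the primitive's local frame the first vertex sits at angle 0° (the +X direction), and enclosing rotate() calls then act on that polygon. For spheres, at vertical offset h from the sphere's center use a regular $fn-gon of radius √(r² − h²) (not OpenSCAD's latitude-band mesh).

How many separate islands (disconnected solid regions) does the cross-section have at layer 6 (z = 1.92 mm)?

1

At z = 1.92 mm: the r=9 cylinder gives a regular 24-gon of circumradius 9 (constant along its height); the r=7.5 sphere at (3, 7.5) slices to a regular 24-gon of circumradius 7.422 (√(r²−h²) with h=1.08 from center); After the difference (first − rest): starting from the r=9 cylinder, the r=7.5 sphere at (3, 7.5) partially overlaps it — only the 82.22 mm² overlap (of its 171.08 mm²) is removed, clipping the outline — 1 connected region. Overall, the cross-section is a single solid region. Island count = 1.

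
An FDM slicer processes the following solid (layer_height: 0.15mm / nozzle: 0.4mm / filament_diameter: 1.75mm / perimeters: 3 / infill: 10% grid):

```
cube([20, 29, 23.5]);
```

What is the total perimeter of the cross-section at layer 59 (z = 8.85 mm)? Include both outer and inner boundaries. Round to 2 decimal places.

98.00 mm

At z = 8.85 mm: the cube is present — its section is the full 20×29 rectangle (perimeter 98.00 mm). Overall, the cross-section is a single solid region. Total boundary length (outer) = 98.00 mm.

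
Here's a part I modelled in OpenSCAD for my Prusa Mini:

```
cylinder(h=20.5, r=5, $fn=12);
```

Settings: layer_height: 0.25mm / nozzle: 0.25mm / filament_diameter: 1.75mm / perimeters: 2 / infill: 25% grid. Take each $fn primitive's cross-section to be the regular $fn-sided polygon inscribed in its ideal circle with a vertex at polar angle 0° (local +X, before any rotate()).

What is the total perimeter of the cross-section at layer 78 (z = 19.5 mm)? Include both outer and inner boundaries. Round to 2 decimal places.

At z = 19.5 mm: the r=5 cylinder gives a regular 12-gon of circumradius 5 (constant along its height) (perimeter = 2·12·5.000·sin(180°/12) = 31.06 mm). Overall, the cross-section is a single solid region. Total boundary length (outer) = 31.06 mm.

31.06 mm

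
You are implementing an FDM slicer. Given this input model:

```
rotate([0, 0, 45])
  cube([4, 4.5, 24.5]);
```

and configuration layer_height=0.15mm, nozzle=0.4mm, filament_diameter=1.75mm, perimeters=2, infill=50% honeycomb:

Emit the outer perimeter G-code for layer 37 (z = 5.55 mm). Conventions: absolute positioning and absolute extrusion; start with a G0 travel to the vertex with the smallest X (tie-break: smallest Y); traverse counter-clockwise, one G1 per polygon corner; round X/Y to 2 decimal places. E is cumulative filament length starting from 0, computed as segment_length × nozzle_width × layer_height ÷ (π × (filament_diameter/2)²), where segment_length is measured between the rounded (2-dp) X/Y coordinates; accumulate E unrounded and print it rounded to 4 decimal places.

G0 X-3.18 Y3.18 Z5.55
G1 X0.00 Y0.00 E0.1122
G1 X2.83 Y2.83 E0.2120
G1 X-0.35 Y6.01 E0.3242
G1 X-3.18 Y3.18 E0.4240

At z = 5.55 mm: the cube (footprint 4×4.5) is included at this height; (rotated 45° about Z; rotation is an isometry so areas/perimeters/island counts are preserved). The outline is a single polygon with 4 vertices. Extrusion per mm of travel: 0.4 × 0.15 / (π × 0.875²) = 0.024945. Accumulating E over each segment gives final E = 0.4240.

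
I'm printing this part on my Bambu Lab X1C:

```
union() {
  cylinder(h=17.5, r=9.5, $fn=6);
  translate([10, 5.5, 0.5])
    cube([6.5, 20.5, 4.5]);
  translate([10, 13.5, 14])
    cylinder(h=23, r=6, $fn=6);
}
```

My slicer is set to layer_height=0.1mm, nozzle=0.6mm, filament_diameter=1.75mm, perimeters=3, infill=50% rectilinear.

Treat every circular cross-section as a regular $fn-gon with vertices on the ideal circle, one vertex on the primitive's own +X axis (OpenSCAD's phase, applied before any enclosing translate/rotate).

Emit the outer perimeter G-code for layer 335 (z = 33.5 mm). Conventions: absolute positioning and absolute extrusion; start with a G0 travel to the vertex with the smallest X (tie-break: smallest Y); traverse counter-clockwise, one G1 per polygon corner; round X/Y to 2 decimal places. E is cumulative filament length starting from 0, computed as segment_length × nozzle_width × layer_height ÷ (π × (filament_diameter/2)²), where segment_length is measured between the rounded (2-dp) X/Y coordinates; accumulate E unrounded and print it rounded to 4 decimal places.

G0 X4.00 Y13.50 Z33.50
G1 X7.00 Y8.30 E0.1498
G1 X13.00 Y8.30 E0.2994
G1 X16.00 Y13.50 E0.4492
G1 X13.00 Y18.70 E0.5989
G1 X7.00 Y18.70 E0.7486
G1 X4.00 Y13.50 E0.8984

At z = 33.5 mm: the cylinder is absent (z outside [0, 17.5]); the cube at (10, 5.5) does not reach this height (z outside [0.5, 5]); the r=6 cylinder at (10, 13.5) contributes a regular 6-gon of circumradius 6; Combining (union): only the r=6 cylinder at (10, 13.5) is present, so the union is just that shape — 1 connected region. The outline is a single polygon with 6 vertices. Extrusion per mm of travel: 0.6 × 0.1 / (π × 0.875²) = 0.024945. Accumulating E over each segment gives final E = 0.8984.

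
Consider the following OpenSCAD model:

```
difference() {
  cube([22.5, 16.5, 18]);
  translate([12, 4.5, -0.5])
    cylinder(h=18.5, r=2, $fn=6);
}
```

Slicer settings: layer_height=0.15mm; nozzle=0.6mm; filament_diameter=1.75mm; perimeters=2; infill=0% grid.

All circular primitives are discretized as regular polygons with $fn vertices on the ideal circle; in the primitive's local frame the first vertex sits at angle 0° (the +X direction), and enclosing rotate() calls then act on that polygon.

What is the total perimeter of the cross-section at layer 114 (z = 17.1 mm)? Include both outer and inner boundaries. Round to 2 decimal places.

90.00 mm

At z = 17.1 mm: the cube (footprint 22.5×16.5) is included at this height (perimeter 78.00 mm); the r=2 cylinder at (12, 4.5) gives a regular 6-gon of circumradius 2 (constant along its height) (perimeter = 2·6·2.000·sin(180°/6) = 12.00 mm); Subtracting the remaining from the first: starting from the 22.5×16.5 cube, the r=2 cylinder at (12, 4.5) lies wholly inside it (removes its full 10.39 mm² and its 12.00 mm outline becomes a hole wall) — boundary (outer + 1 inner loop) = 90.00 mm. Overall, the cross-section is one region with 1 hole. Total boundary length (outer + inner) = 90.00 mm.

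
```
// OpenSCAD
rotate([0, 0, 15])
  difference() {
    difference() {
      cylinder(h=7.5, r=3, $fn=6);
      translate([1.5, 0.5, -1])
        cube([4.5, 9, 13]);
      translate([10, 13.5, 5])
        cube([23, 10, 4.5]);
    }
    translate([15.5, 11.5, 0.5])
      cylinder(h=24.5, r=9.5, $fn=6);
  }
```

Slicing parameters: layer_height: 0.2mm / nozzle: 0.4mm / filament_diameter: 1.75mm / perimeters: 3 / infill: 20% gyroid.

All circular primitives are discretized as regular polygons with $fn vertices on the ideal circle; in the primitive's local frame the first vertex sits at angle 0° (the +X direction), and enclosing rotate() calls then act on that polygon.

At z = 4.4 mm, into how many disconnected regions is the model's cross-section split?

At z = 4.4 mm: the r=3 cylinder gives a regular 6-gon of circumradius 3 (constant along its height); the cube at (1.5, 0.5) (footprint 4.5×9) is included at this height; the cube at (10, 13.5) is absent (z outside [5, 9.5]); Taking the first minus the rest: starting from the r=3 cylinder, the 4.5×9 cube at (1.5, 0.5) partially overlaps it — only the 1.27 mm² overlap (of its 40.50 mm²) is removed, clipping the outline — 1 connected region; the r=9.5 cylinder at (15.5, 11.5) gives a regular 6-gon of circumradius 9.5 (constant along its height); Taking the first minus the rest: starting from that combined region, the r=9.5 cylinder at (15.5, 11.5) misses the remaining region (no effect) — 1 connected region; (whole slice rotated 15° about Z — lengths, areas and connectivity unchanged). The result has 1 disconnected region.

1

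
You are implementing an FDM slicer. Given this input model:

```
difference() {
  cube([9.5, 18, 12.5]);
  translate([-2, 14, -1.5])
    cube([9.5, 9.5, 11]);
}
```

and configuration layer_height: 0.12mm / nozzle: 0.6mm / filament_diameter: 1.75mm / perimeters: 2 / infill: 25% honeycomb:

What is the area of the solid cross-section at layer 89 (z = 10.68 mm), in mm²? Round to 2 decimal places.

171.00 mm²

At z = 10.68 mm: the cube (footprint 9.5×18) is included at this height (area 171.00 mm²); the cube at (-2, 14) is not intersected at this z (z outside [-1.5, 9.5]); After the difference (first − rest): none of the subtracted shapes is present at this height, so the 9.5×18 cube is unchanged — area = 171.00 mm². Overall, the cross-section is a single solid region. Net area = 171.00 mm².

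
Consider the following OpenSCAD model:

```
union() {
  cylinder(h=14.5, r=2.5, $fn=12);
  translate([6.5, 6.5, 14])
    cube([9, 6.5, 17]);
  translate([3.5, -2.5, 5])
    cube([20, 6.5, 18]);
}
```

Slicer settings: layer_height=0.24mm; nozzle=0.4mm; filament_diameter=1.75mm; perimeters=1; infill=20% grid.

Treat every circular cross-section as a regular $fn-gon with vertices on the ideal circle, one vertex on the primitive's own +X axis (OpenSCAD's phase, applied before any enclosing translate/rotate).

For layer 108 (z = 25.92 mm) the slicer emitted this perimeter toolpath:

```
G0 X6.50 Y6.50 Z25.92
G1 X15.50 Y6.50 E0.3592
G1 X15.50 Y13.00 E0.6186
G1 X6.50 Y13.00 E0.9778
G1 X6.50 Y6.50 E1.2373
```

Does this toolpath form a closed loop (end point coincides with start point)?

Start point (G0): (6.50, 6.50). End point (last G1): the path returns to the start — closed.

yes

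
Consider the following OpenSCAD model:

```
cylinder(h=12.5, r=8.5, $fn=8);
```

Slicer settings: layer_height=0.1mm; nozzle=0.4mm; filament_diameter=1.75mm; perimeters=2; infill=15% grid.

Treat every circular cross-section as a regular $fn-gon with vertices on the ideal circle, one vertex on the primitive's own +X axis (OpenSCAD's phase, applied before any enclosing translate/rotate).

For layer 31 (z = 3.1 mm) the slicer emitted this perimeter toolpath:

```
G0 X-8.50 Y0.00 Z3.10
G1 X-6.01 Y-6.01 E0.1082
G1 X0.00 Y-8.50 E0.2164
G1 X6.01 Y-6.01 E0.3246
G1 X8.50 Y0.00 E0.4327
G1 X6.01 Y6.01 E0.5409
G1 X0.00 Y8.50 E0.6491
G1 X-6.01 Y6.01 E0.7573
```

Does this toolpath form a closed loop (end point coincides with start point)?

Start point (G0): (-8.50, 0.00). End point (last G1): the path does not return to the start — open.

no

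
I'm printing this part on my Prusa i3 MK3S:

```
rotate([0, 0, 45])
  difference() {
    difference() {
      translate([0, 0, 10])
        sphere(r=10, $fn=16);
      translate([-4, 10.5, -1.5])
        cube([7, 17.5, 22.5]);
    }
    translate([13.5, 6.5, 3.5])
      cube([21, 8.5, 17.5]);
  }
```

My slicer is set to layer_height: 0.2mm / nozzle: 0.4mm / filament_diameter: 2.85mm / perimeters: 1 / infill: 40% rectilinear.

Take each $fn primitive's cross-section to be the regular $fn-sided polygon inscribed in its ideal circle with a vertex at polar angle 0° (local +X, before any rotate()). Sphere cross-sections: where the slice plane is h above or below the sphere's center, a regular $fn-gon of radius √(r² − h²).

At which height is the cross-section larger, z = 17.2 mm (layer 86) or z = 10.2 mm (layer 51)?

layer 51 (z = 10.2 mm)

Layer 86 (z = 17.2): the r=10 sphere contributes a regular 16-gon of circumradius √(10²−7.2²) = 6.940 (area = (16/2)·6.940²·sin(360°/16) = 147.44 mm²); the 7×17.5 cube at (-4, 10.5) contributes its full rectangle (area 122.50 mm²); Taking the first minus the rest: starting from the r=10 sphere (147.44 mm²), the 7×17.5 cube at (-4, 10.5) misses the remaining region (no effect) — area = 147.44 mm²; the cube at (13.5, 6.5) (footprint 21×8.5) is included at this height (area 178.50 mm²); Subtracting the remaining from the first: starting from that combined region (147.44 mm²), the 21×8.5 cube at (13.5, 6.5) misses the remaining region (no effect) — area = 147.44 mm²; (whole slice rotated 45° about Z — lengths, areas and connectivity unchanged). So its area = 147.44 mm². Layer 51 (z = 10.2): the sphere: section is a regular 16-gon, circumradius = √(r²−h²) = √(10²−0.2²) = 9.998 (area = (16/2)·9.998²·sin(360°/16) = 306.02 mm²); the 7×17.5 cube at (-4, 10.5) contributes its full rectangle (area 122.50 mm²); Taking the first minus the rest: starting from the r=10 sphere (306.02 mm²), the 7×17.5 cube at (-4, 10.5) misses the remaining region (no effect) — area = 306.02 mm²; the 21×8.5 cube at (13.5, 6.5) contributes its full rectangle (area 178.50 mm²); Subtracting the remaining from the first: starting from that combined region (306.02 mm²), the 21×8.5 cube at (13.5, 6.5) misses the remaining region (no effect) — area = 306.02 mm²; (whole slice rotated 45° about Z — lengths, areas and connectivity unchanged). So its area = 306.02 mm². Layer 51 is larger (306.02 vs 147.44 mm²).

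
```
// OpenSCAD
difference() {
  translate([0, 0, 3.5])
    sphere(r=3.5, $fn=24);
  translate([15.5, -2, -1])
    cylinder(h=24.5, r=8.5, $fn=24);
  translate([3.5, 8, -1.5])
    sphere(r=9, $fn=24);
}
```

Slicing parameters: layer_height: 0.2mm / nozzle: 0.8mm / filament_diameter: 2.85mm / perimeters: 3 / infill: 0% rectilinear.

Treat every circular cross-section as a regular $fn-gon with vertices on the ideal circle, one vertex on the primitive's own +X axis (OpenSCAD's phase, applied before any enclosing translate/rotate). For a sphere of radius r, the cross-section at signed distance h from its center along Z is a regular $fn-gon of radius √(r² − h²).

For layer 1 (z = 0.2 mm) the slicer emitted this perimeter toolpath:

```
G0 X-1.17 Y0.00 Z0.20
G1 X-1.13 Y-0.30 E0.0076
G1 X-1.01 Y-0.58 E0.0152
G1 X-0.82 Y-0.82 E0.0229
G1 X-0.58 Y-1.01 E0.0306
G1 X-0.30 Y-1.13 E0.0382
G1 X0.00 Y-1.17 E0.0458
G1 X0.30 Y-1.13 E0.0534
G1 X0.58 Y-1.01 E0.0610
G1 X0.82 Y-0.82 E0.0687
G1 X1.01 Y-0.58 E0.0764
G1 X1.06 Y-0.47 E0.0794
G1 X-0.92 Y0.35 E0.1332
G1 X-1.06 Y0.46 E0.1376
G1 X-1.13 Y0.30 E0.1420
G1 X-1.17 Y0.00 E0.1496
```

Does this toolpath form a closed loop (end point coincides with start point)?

Start point (G0): (-1.17, 0.00). End point (last G1): the path returns to the start — closed.

yes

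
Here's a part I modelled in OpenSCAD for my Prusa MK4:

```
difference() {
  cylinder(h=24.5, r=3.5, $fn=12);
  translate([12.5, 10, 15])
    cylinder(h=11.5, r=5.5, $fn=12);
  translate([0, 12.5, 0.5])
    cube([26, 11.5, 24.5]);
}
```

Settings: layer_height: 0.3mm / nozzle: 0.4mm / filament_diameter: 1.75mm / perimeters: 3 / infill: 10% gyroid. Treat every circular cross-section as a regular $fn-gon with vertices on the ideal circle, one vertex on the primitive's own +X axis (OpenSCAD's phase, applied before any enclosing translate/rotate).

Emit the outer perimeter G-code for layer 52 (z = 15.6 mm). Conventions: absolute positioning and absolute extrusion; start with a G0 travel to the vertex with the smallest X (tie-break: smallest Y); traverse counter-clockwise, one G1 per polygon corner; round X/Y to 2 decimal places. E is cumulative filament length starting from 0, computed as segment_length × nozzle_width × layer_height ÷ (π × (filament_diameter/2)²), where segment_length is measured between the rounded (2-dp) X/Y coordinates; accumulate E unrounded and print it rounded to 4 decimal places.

G0 X-3.50 Y0.00 Z15.60
G1 X-3.03 Y-1.75 E0.0904
G1 X-1.75 Y-3.03 E0.1807
G1 X0.00 Y-3.50 E0.2711
G1 X1.75 Y-3.03 E0.3615
G1 X3.03 Y-1.75 E0.4518
G1 X3.50 Y0.00 E0.5422
G1 X3.03 Y1.75 E0.6326
G1 X1.75 Y3.03 E0.7229
G1 X0.00 Y3.50 E0.8133
G1 X-1.75 Y3.03 E0.9037
G1 X-3.03 Y1.75 E0.9941
G1 X-3.50 Y0.00 E1.0845

At z = 15.6 mm: the cylinder: section is a regular 12-gon, circumradius r=3.5; the cylinder at (12.5, 10): section is a regular 12-gon, circumradius r=5.5; the cube at (0, 12.5) is present — its section is the full 26×11.5 rectangle; After the difference (first − rest): starting from the r=3.5 cylinder, the r=5.5 cylinder at (12.5, 10) misses the remaining region (no effect); the 26×11.5 cube at (0, 12.5) misses the remaining region (no effect) — 1 connected region. The outline is a single polygon with 12 vertices. Extrusion per mm of travel: 0.4 × 0.3 / (π × 0.875²) = 0.049890. Accumulating E over each segment gives final E = 1.0845.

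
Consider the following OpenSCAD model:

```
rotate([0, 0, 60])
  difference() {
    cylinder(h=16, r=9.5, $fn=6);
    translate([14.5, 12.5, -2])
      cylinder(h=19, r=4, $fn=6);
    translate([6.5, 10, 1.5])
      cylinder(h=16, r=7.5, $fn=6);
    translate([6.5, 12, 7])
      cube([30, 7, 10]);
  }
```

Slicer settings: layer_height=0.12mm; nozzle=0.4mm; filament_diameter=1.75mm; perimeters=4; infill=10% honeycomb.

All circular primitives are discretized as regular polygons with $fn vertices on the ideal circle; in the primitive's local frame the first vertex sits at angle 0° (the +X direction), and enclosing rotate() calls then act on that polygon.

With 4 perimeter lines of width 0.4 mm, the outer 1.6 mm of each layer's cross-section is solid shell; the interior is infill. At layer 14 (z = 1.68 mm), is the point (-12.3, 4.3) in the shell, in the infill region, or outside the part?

outside

At z = 1.68 mm: the r=9.5 cylinder gives a regular 6-gon of circumradius 9.5 (constant along its height); the cylinder at (14.5, 12.5): section is a regular 6-gon, circumradius r=4; the r=7.5 cylinder at (6.5, 10) contributes a regular 6-gon of circumradius 7.5; the cube at (6.5, 12) does not reach this height (z outside [7, 17]); Subtracting the remaining from the first: starting from the r=9.5 cylinder, the r=4 cylinder at (14.5, 12.5) misses the remaining region (no effect); the r=7.5 cylinder at (6.5, 10) partially overlaps it — only the 22.32 mm² overlap (of its 146.14 mm²) is removed, clipping the outline — 1 connected region; (rotated 60° about Z; rotation is an isometry so areas/perimeters/island counts are preserved). Overall, the cross-section is a single solid region. Undo the 60° rotation: the query point maps to (-2.426, 12.802) in the un-rotated model frame. The nearest boundary edge runs (-4.75, 8.23)→(0.02, 8.23); distance from the point to it = 4.57 mm. The point is not inside any of the regions above, so it lies outside the cross-section (4.57 mm from the nearest boundary).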